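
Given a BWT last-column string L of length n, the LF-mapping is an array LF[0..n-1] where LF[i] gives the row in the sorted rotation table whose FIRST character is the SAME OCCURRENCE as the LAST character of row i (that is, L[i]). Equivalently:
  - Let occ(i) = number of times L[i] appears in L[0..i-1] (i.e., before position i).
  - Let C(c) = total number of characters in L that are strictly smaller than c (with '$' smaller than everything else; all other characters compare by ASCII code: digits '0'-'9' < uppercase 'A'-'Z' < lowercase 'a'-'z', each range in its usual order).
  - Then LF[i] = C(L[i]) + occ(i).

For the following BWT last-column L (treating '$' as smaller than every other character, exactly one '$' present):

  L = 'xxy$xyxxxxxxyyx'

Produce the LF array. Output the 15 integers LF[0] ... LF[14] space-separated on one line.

Answer: 1 2 11 0 3 12 4 5 6 7 8 9 13 14 10

Derivation:
Char counts: '$':1, 'x':10, 'y':4
C (first-col start): C('$')=0, C('x')=1, C('y')=11
L[0]='x': occ=0, LF[0]=C('x')+0=1+0=1
L[1]='x': occ=1, LF[1]=C('x')+1=1+1=2
L[2]='y': occ=0, LF[2]=C('y')+0=11+0=11
L[3]='$': occ=0, LF[3]=C('$')+0=0+0=0
L[4]='x': occ=2, LF[4]=C('x')+2=1+2=3
L[5]='y': occ=1, LF[5]=C('y')+1=11+1=12
L[6]='x': occ=3, LF[6]=C('x')+3=1+3=4
L[7]='x': occ=4, LF[7]=C('x')+4=1+4=5
L[8]='x': occ=5, LF[8]=C('x')+5=1+5=6
L[9]='x': occ=6, LF[9]=C('x')+6=1+6=7
L[10]='x': occ=7, LF[10]=C('x')+7=1+7=8
L[11]='x': occ=8, LF[11]=C('x')+8=1+8=9
L[12]='y': occ=2, LF[12]=C('y')+2=11+2=13
L[13]='y': occ=3, LF[13]=C('y')+3=11+3=14
L[14]='x': occ=9, LF[14]=C('x')+9=1+9=10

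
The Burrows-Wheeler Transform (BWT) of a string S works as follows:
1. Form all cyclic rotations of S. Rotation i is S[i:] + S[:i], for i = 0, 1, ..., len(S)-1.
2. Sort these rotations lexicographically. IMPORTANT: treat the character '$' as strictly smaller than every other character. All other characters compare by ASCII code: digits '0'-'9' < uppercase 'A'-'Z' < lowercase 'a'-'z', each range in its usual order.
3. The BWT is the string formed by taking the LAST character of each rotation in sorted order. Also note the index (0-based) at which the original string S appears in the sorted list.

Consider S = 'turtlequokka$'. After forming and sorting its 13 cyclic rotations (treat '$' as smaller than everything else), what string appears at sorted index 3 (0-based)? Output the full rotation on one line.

All 13 rotations (rotation i = S[i:]+S[:i]):
  rot[0] = turtlequokka$
  rot[1] = urtlequokka$t
  rot[2] = rtlequokka$tu
  rot[3] = tlequokka$tur
  rot[4] = lequokka$turt
  rot[5] = equokka$turtl
  rot[6] = quokka$turtle
  rot[7] = uokka$turtleq
  rot[8] = okka$turtlequ
  rot[9] = kka$turtlequo
  rot[10] = ka$turtlequok
  rot[11] = a$turtlequokk
  rot[12] = $turtlequokka
Sorted (with $ < everything):
  sorted[0] = $turtlequokka
  sorted[1] = a$turtlequokk
  sorted[2] = equokka$turtl
  sorted[3] = ka$turtlequok
  sorted[4] = kka$turtlequo
  sorted[5] = lequokka$turt
  sorted[6] = okka$turtlequ
  sorted[7] = quokka$turtle
  sorted[8] = rtlequokka$tu
  sorted[9] = tlequokka$tur
  sorted[10] = turtlequokka$
  sorted[11] = uokka$turtleq
  sorted[12] = urtlequokka$t
sorted[3] = ka$turtlequok

Answer: ka$turtlequok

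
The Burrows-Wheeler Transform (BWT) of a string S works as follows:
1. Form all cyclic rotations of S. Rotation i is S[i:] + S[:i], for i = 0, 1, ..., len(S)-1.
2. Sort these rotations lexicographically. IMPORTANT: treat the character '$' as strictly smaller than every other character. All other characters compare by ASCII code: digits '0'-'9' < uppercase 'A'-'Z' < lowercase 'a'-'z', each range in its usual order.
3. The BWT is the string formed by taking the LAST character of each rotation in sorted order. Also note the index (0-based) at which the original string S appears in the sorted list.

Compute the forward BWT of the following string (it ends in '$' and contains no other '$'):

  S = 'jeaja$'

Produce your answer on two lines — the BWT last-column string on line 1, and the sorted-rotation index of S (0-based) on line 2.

All 6 rotations (rotation i = S[i:]+S[:i]):
  rot[0] = jeaja$
  rot[1] = eaja$j
  rot[2] = aja$je
  rot[3] = ja$jea
  rot[4] = a$jeaj
  rot[5] = $jeaja
Sorted (with $ < everything):
  sorted[0] = $jeaja  (last char: 'a')
  sorted[1] = a$jeaj  (last char: 'j')
  sorted[2] = aja$je  (last char: 'e')
  sorted[3] = eaja$j  (last char: 'j')
  sorted[4] = ja$jea  (last char: 'a')
  sorted[5] = jeaja$  (last char: '$')
Last column: ajeja$
Original string S is at sorted index 5

Answer: ajeja$
5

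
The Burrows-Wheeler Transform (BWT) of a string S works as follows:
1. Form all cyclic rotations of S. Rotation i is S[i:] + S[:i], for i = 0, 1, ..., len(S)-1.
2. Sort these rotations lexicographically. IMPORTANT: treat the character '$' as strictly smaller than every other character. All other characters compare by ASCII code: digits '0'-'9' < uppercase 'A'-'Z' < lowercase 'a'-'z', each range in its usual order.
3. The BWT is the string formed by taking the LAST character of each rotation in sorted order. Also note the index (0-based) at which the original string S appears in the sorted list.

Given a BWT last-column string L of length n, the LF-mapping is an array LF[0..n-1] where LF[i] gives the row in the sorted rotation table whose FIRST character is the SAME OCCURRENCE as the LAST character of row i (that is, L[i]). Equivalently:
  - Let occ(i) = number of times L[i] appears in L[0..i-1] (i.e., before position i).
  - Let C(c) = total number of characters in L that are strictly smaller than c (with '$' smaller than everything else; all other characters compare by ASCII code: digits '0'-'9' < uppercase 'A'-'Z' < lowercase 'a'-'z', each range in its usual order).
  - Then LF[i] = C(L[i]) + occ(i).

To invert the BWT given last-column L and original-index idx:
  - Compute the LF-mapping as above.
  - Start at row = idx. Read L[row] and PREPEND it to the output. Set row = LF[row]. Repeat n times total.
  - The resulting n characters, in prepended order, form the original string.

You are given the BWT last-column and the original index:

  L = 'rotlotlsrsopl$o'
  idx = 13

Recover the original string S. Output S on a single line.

LF mapping: 9 4 13 1 5 14 2 11 10 12 6 8 3 0 7
Walk LF starting at row 13, prepending L[row]:
  step 1: row=13, L[13]='$', prepend. Next row=LF[13]=0
  step 2: row=0, L[0]='r', prepend. Next row=LF[0]=9
  step 3: row=9, L[9]='s', prepend. Next row=LF[9]=12
  step 4: row=12, L[12]='l', prepend. Next row=LF[12]=3
  step 5: row=3, L[3]='l', prepend. Next row=LF[3]=1
  step 6: row=1, L[1]='o', prepend. Next row=LF[1]=4
  step 7: row=4, L[4]='o', prepend. Next row=LF[4]=5
  step 8: row=5, L[5]='t', prepend. Next row=LF[5]=14
  step 9: row=14, L[14]='o', prepend. Next row=LF[14]=7
  step 10: row=7, L[7]='s', prepend. Next row=LF[7]=11
  step 11: row=11, L[11]='p', prepend. Next row=LF[11]=8
  step 12: row=8, L[8]='r', prepend. Next row=LF[8]=10
  step 13: row=10, L[10]='o', prepend. Next row=LF[10]=6
  step 14: row=6, L[6]='l', prepend. Next row=LF[6]=2
  step 15: row=2, L[2]='t', prepend. Next row=LF[2]=13
Reversed output: tlorpsotoollsr$

Answer: tlorpsotoollsr$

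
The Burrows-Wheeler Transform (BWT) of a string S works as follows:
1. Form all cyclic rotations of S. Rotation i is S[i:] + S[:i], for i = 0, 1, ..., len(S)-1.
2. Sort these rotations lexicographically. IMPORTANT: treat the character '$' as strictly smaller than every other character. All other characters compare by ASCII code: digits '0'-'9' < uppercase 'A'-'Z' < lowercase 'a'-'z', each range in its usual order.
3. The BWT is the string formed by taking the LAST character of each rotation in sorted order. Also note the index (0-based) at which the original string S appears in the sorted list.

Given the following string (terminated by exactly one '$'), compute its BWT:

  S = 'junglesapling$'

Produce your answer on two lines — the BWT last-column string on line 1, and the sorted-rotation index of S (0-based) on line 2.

Answer: gslnnl$gpiuaej
6

Derivation:
All 14 rotations (rotation i = S[i:]+S[:i]):
  rot[0] = junglesapling$
  rot[1] = unglesapling$j
  rot[2] = nglesapling$ju
  rot[3] = glesapling$jun
  rot[4] = lesapling$jung
  rot[5] = esapling$jungl
  rot[6] = sapling$jungle
  rot[7] = apling$jungles
  rot[8] = pling$junglesa
  rot[9] = ling$junglesap
  rot[10] = ing$junglesapl
  rot[11] = ng$junglesapli
  rot[12] = g$junglesaplin
  rot[13] = $junglesapling
Sorted (with $ < everything):
  sorted[0] = $junglesapling  (last char: 'g')
  sorted[1] = apling$jungles  (last char: 's')
  sorted[2] = esapling$jungl  (last char: 'l')
  sorted[3] = g$junglesaplin  (last char: 'n')
  sorted[4] = glesapling$jun  (last char: 'n')
  sorted[5] = ing$junglesapl  (last char: 'l')
  sorted[6] = junglesapling$  (last char: '$')
  sorted[7] = lesapling$jung  (last char: 'g')
  sorted[8] = ling$junglesap  (last char: 'p')
  sorted[9] = ng$junglesapli  (last char: 'i')
  sorted[10] = nglesapling$ju  (last char: 'u')
  sorted[11] = pling$junglesa  (last char: 'a')
  sorted[12] = sapling$jungle  (last char: 'e')
  sorted[13] = unglesapling$j  (last char: 'j')
Last column: gslnnl$gpiuaej
Original string S is at sorted index 6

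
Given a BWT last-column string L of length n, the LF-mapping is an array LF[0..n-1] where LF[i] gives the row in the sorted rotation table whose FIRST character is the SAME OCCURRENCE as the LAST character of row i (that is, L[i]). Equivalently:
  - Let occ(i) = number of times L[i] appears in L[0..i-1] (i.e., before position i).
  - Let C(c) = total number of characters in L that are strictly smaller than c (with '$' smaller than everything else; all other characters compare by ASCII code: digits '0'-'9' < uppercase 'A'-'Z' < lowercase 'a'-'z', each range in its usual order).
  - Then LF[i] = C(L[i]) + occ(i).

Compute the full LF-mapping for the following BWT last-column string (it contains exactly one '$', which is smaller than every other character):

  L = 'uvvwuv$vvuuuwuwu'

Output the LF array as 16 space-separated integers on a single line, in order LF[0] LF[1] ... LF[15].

Char counts: '$':1, 'u':7, 'v':5, 'w':3
C (first-col start): C('$')=0, C('u')=1, C('v')=8, C('w')=13
L[0]='u': occ=0, LF[0]=C('u')+0=1+0=1
L[1]='v': occ=0, LF[1]=C('v')+0=8+0=8
L[2]='v': occ=1, LF[2]=C('v')+1=8+1=9
L[3]='w': occ=0, LF[3]=C('w')+0=13+0=13
L[4]='u': occ=1, LF[4]=C('u')+1=1+1=2
L[5]='v': occ=2, LF[5]=C('v')+2=8+2=10
L[6]='$': occ=0, LF[6]=C('$')+0=0+0=0
L[7]='v': occ=3, LF[7]=C('v')+3=8+3=11
L[8]='v': occ=4, LF[8]=C('v')+4=8+4=12
L[9]='u': occ=2, LF[9]=C('u')+2=1+2=3
L[10]='u': occ=3, LF[10]=C('u')+3=1+3=4
L[11]='u': occ=4, LF[11]=C('u')+4=1+4=5
L[12]='w': occ=1, LF[12]=C('w')+1=13+1=14
L[13]='u': occ=5, LF[13]=C('u')+5=1+5=6
L[14]='w': occ=2, LF[14]=C('w')+2=13+2=15
L[15]='u': occ=6, LF[15]=C('u')+6=1+6=7

Answer: 1 8 9 13 2 10 0 11 12 3 4 5 14 6 15 7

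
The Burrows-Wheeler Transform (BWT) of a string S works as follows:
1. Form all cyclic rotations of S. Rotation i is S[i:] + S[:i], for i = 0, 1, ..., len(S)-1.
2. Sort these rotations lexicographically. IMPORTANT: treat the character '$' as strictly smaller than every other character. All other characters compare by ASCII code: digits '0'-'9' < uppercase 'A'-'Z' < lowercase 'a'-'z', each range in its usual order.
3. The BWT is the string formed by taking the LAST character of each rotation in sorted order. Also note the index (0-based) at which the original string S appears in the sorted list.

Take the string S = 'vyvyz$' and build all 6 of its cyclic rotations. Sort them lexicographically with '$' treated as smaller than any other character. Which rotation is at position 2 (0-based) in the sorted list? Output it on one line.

Answer: vyz$vy

Derivation:
All 6 rotations (rotation i = S[i:]+S[:i]):
  rot[0] = vyvyz$
  rot[1] = yvyz$v
  rot[2] = vyz$vy
  rot[3] = yz$vyv
  rot[4] = z$vyvy
  rot[5] = $vyvyz
Sorted (with $ < everything):
  sorted[0] = $vyvyz
  sorted[1] = vyvyz$
  sorted[2] = vyz$vy
  sorted[3] = yvyz$v
  sorted[4] = yz$vyv
  sorted[5] = z$vyvy
sorted[2] = vyz$vy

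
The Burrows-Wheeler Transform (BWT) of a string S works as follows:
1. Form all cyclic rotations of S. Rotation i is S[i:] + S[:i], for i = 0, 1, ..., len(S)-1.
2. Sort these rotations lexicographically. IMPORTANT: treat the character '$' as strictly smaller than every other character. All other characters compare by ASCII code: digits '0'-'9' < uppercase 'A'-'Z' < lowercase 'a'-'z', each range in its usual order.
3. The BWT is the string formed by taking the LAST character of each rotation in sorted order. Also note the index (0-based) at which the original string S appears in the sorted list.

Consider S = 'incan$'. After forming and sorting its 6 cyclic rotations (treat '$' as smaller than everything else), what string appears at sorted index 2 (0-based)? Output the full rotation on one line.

Answer: can$in

Derivation:
All 6 rotations (rotation i = S[i:]+S[:i]):
  rot[0] = incan$
  rot[1] = ncan$i
  rot[2] = can$in
  rot[3] = an$inc
  rot[4] = n$inca
  rot[5] = $incan
Sorted (with $ < everything):
  sorted[0] = $incan
  sorted[1] = an$inc
  sorted[2] = can$in
  sorted[3] = incan$
  sorted[4] = n$inca
  sorted[5] = ncan$i
sorted[2] = can$in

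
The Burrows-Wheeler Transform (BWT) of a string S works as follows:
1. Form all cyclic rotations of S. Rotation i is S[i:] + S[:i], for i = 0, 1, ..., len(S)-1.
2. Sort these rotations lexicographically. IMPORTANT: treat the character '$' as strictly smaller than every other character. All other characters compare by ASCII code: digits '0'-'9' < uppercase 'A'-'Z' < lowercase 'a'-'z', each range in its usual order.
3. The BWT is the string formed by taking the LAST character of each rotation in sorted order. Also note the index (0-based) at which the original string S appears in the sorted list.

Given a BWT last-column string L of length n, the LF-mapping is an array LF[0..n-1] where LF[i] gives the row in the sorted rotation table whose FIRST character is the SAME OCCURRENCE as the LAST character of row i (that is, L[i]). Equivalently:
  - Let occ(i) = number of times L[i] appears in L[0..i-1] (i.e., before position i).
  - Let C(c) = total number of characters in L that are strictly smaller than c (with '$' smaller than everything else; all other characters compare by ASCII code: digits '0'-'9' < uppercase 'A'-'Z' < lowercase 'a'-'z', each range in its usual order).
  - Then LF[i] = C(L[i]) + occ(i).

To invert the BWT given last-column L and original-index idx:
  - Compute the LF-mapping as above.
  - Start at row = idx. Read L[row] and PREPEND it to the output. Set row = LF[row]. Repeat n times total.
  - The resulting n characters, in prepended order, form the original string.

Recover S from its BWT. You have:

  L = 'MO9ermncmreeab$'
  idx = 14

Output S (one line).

LF mapping: 2 3 1 7 13 10 12 6 11 14 8 9 4 5 0
Walk LF starting at row 14, prepending L[row]:
  step 1: row=14, L[14]='$', prepend. Next row=LF[14]=0
  step 2: row=0, L[0]='M', prepend. Next row=LF[0]=2
  step 3: row=2, L[2]='9', prepend. Next row=LF[2]=1
  step 4: row=1, L[1]='O', prepend. Next row=LF[1]=3
  step 5: row=3, L[3]='e', prepend. Next row=LF[3]=7
  step 6: row=7, L[7]='c', prepend. Next row=LF[7]=6
  step 7: row=6, L[6]='n', prepend. Next row=LF[6]=12
  step 8: row=12, L[12]='a', prepend. Next row=LF[12]=4
  step 9: row=4, L[4]='r', prepend. Next row=LF[4]=13
  step 10: row=13, L[13]='b', prepend. Next row=LF[13]=5
  step 11: row=5, L[5]='m', prepend. Next row=LF[5]=10
  step 12: row=10, L[10]='e', prepend. Next row=LF[10]=8
  step 13: row=8, L[8]='m', prepend. Next row=LF[8]=11
  step 14: row=11, L[11]='e', prepend. Next row=LF[11]=9
  step 15: row=9, L[9]='r', prepend. Next row=LF[9]=14
Reversed output: remembranceO9M$

Answer: remembranceO9M$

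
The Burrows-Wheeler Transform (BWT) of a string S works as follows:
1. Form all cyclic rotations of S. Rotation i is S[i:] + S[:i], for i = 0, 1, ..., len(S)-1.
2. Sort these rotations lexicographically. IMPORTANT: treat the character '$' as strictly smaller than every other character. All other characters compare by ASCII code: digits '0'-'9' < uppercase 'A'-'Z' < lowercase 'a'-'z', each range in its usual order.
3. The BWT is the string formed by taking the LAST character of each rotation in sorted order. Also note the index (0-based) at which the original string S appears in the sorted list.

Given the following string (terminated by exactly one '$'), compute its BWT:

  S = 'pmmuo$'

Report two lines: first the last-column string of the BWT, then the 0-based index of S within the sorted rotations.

All 6 rotations (rotation i = S[i:]+S[:i]):
  rot[0] = pmmuo$
  rot[1] = mmuo$p
  rot[2] = muo$pm
  rot[3] = uo$pmm
  rot[4] = o$pmmu
  rot[5] = $pmmuo
Sorted (with $ < everything):
  sorted[0] = $pmmuo  (last char: 'o')
  sorted[1] = mmuo$p  (last char: 'p')
  sorted[2] = muo$pm  (last char: 'm')
  sorted[3] = o$pmmu  (last char: 'u')
  sorted[4] = pmmuo$  (last char: '$')
  sorted[5] = uo$pmm  (last char: 'm')
Last column: opmu$m
Original string S is at sorted index 4

Answer: opmu$m
4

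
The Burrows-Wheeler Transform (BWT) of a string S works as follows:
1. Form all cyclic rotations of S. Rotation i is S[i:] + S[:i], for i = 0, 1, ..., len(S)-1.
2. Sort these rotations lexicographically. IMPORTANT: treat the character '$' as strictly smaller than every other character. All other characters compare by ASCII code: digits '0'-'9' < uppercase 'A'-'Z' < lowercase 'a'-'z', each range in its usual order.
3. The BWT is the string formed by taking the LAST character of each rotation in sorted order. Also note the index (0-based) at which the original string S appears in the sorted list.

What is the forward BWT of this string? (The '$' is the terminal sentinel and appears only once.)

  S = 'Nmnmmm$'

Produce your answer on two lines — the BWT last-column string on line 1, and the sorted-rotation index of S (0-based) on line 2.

All 7 rotations (rotation i = S[i:]+S[:i]):
  rot[0] = Nmnmmm$
  rot[1] = mnmmm$N
  rot[2] = nmmm$Nm
  rot[3] = mmm$Nmn
  rot[4] = mm$Nmnm
  rot[5] = m$Nmnmm
  rot[6] = $Nmnmmm
Sorted (with $ < everything):
  sorted[0] = $Nmnmmm  (last char: 'm')
  sorted[1] = Nmnmmm$  (last char: '$')
  sorted[2] = m$Nmnmm  (last char: 'm')
  sorted[3] = mm$Nmnm  (last char: 'm')
  sorted[4] = mmm$Nmn  (last char: 'n')
  sorted[5] = mnmmm$N  (last char: 'N')
  sorted[6] = nmmm$Nm  (last char: 'm')
Last column: m$mmnNm
Original string S is at sorted index 1

Answer: m$mmnNm
1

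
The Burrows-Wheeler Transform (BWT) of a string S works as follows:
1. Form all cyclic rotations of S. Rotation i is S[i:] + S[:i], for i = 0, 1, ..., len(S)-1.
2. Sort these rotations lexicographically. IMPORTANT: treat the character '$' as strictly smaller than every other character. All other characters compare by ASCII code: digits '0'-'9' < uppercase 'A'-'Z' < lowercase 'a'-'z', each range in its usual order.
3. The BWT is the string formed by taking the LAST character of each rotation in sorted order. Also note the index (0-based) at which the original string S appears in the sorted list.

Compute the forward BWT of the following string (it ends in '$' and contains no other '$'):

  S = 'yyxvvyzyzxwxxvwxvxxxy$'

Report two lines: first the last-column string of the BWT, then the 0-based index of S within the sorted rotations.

Answer: yxxxvvxyxwzwvxxxy$zvyy
17

Derivation:
All 22 rotations (rotation i = S[i:]+S[:i]):
  rot[0] = yyxvvyzyzxwxxvwxvxxxy$
  rot[1] = yxvvyzyzxwxxvwxvxxxy$y
  rot[2] = xvvyzyzxwxxvwxvxxxy$yy
  rot[3] = vvyzyzxwxxvwxvxxxy$yyx
  rot[4] = vyzyzxwxxvwxvxxxy$yyxv
  rot[5] = yzyzxwxxvwxvxxxy$yyxvv
  rot[6] = zyzxwxxvwxvxxxy$yyxvvy
  rot[7] = yzxwxxvwxvxxxy$yyxvvyz
  rot[8] = zxwxxvwxvxxxy$yyxvvyzy
  rot[9] = xwxxvwxvxxxy$yyxvvyzyz
  rot[10] = wxxvwxvxxxy$yyxvvyzyzx
  rot[11] = xxvwxvxxxy$yyxvvyzyzxw
  rot[12] = xvwxvxxxy$yyxvvyzyzxwx
  rot[13] = vwxvxxxy$yyxvvyzyzxwxx
  rot[14] = wxvxxxy$yyxvvyzyzxwxxv
  rot[15] = xvxxxy$yyxvvyzyzxwxxvw
  rot[16] = vxxxy$yyxvvyzyzxwxxvwx
  rot[17] = xxxy$yyxvvyzyzxwxxvwxv
  rot[18] = xxy$yyxvvyzyzxwxxvwxvx
  rot[19] = xy$yyxvvyzyzxwxxvwxvxx
  rot[20] = y$yyxvvyzyzxwxxvwxvxxx
  rot[21] = $yyxvvyzyzxwxxvwxvxxxy
Sorted (with $ < everything):
  sorted[0] = $yyxvvyzyzxwxxvwxvxxxy  (last char: 'y')
  sorted[1] = vvyzyzxwxxvwxvxxxy$yyx  (last char: 'x')
  sorted[2] = vwxvxxxy$yyxvvyzyzxwxx  (last char: 'x')
  sorted[3] = vxxxy$yyxvvyzyzxwxxvwx  (last char: 'x')
  sorted[4] = vyzyzxwxxvwxvxxxy$yyxv  (last char: 'v')
  sorted[5] = wxvxxxy$yyxvvyzyzxwxxv  (last char: 'v')
  sorted[6] = wxxvwxvxxxy$yyxvvyzyzx  (last char: 'x')
  sorted[7] = xvvyzyzxwxxvwxvxxxy$yy  (last char: 'y')
  sorted[8] = xvwxvxxxy$yyxvvyzyzxwx  (last char: 'x')
  sorted[9] = xvxxxy$yyxvvyzyzxwxxvw  (last char: 'w')
  sorted[10] = xwxxvwxvxxxy$yyxvvyzyz  (last char: 'z')
  sorted[11] = xxvwxvxxxy$yyxvvyzyzxw  (last char: 'w')
  sorted[12] = xxxy$yyxvvyzyzxwxxvwxv  (last char: 'v')
  sorted[13] = xxy$yyxvvyzyzxwxxvwxvx  (last char: 'x')
  sorted[14] = xy$yyxvvyzyzxwxxvwxvxx  (last char: 'x')
  sorted[15] = y$yyxvvyzyzxwxxvwxvxxx  (last char: 'x')
  sorted[16] = yxvvyzyzxwxxvwxvxxxy$y  (last char: 'y')
  sorted[17] = yyxvvyzyzxwxxvwxvxxxy$  (last char: '$')
  sorted[18] = yzxwxxvwxvxxxy$yyxvvyz  (last char: 'z')
  sorted[19] = yzyzxwxxvwxvxxxy$yyxvv  (last char: 'v')
  sorted[20] = zxwxxvwxvxxxy$yyxvvyzy  (last char: 'y')
  sorted[21] = zyzxwxxvwxvxxxy$yyxvvy  (last char: 'y')
Last column: yxxxvvxyxwzwvxxxy$zvyy
Original string S is at sorted index 17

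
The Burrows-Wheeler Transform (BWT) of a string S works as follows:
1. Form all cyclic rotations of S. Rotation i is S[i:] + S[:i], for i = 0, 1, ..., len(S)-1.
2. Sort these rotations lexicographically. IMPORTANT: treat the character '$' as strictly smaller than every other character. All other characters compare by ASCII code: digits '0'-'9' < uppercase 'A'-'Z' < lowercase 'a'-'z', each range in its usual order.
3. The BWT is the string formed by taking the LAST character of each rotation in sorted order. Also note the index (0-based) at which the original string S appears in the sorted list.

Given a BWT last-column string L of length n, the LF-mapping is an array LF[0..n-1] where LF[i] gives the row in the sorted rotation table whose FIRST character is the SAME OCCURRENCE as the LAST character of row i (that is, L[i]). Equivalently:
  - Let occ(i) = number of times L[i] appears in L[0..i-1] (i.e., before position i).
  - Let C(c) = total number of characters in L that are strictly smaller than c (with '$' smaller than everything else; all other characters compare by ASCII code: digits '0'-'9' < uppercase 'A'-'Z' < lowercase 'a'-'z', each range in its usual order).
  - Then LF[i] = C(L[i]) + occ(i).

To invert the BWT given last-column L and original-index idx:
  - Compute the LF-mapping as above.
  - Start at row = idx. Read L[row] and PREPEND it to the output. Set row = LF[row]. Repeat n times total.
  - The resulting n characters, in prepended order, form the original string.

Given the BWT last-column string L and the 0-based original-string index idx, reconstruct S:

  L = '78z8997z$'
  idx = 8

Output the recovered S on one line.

LF mapping: 1 3 7 4 5 6 2 8 0
Walk LF starting at row 8, prepending L[row]:
  step 1: row=8, L[8]='$', prepend. Next row=LF[8]=0
  step 2: row=0, L[0]='7', prepend. Next row=LF[0]=1
  step 3: row=1, L[1]='8', prepend. Next row=LF[1]=3
  step 4: row=3, L[3]='8', prepend. Next row=LF[3]=4
  step 5: row=4, L[4]='9', prepend. Next row=LF[4]=5
  step 6: row=5, L[5]='9', prepend. Next row=LF[5]=6
  step 7: row=6, L[6]='7', prepend. Next row=LF[6]=2
  step 8: row=2, L[2]='z', prepend. Next row=LF[2]=7
  step 9: row=7, L[7]='z', prepend. Next row=LF[7]=8
Reversed output: zz799887$

Answer: zz799887$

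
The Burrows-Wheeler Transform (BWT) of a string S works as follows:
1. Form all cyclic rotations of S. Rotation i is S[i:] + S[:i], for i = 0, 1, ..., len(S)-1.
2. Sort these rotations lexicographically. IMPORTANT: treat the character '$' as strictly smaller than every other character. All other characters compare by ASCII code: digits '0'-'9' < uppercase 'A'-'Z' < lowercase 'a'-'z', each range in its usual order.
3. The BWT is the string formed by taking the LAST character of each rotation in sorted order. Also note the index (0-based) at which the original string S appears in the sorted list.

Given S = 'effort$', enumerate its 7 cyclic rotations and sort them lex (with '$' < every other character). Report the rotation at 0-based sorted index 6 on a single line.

All 7 rotations (rotation i = S[i:]+S[:i]):
  rot[0] = effort$
  rot[1] = ffort$e
  rot[2] = fort$ef
  rot[3] = ort$eff
  rot[4] = rt$effo
  rot[5] = t$effor
  rot[6] = $effort
Sorted (with $ < everything):
  sorted[0] = $effort
  sorted[1] = effort$
  sorted[2] = ffort$e
  sorted[3] = fort$ef
  sorted[4] = ort$eff
  sorted[5] = rt$effo
  sorted[6] = t$effor
sorted[6] = t$effor

Answer: t$effor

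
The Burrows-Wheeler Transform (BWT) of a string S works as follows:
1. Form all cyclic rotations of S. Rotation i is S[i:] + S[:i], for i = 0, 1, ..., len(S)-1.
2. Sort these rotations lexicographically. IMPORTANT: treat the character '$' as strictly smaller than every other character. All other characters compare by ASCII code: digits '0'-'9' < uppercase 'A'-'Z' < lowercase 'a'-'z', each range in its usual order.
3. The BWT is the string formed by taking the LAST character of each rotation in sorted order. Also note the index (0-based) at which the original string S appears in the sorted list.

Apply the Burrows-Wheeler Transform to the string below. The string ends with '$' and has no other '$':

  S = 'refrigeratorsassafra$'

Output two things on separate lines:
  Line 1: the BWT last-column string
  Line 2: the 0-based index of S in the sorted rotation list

Answer: arssrrgaeirtfe$fosraa
14

Derivation:
All 21 rotations (rotation i = S[i:]+S[:i]):
  rot[0] = refrigeratorsassafra$
  rot[1] = efrigeratorsassafra$r
  rot[2] = frigeratorsassafra$re
  rot[3] = rigeratorsassafra$ref
  rot[4] = igeratorsassafra$refr
  rot[5] = geratorsassafra$refri
  rot[6] = eratorsassafra$refrig
  rot[7] = ratorsassafra$refrige
  rot[8] = atorsassafra$refriger
  rot[9] = torsassafra$refrigera
  rot[10] = orsassafra$refrigerat
  rot[11] = rsassafra$refrigerato
  rot[12] = sassafra$refrigerator
  rot[13] = assafra$refrigerators
  rot[14] = ssafra$refrigeratorsa
  rot[15] = safra$refrigeratorsas
  rot[16] = afra$refrigeratorsass
  rot[17] = fra$refrigeratorsassa
  rot[18] = ra$refrigeratorsassaf
  rot[19] = a$refrigeratorsassafr
  rot[20] = $refrigeratorsassafra
Sorted (with $ < everything):
  sorted[0] = $refrigeratorsassafra  (last char: 'a')
  sorted[1] = a$refrigeratorsassafr  (last char: 'r')
  sorted[2] = afra$refrigeratorsass  (last char: 's')
  sorted[3] = assafra$refrigerators  (last char: 's')
  sorted[4] = atorsassafra$refriger  (last char: 'r')
  sorted[5] = efrigeratorsassafra$r  (last char: 'r')
  sorted[6] = eratorsassafra$refrig  (last char: 'g')
  sorted[7] = fra$refrigeratorsassa  (last char: 'a')
  sorted[8] = frigeratorsassafra$re  (last char: 'e')
  sorted[9] = geratorsassafra$refri  (last char: 'i')
  sorted[10] = igeratorsassafra$refr  (last char: 'r')
  sorted[11] = orsassafra$refrigerat  (last char: 't')
  sorted[12] = ra$refrigeratorsassaf  (last char: 'f')
  sorted[13] = ratorsassafra$refrige  (last char: 'e')
  sorted[14] = refrigeratorsassafra$  (last char: '$')
  sorted[15] = rigeratorsassafra$ref  (last char: 'f')
  sorted[16] = rsassafra$refrigerato  (last char: 'o')
  sorted[17] = safra$refrigeratorsas  (last char: 's')
  sorted[18] = sassafra$refrigerator  (last char: 'r')
  sorted[19] = ssafra$refrigeratorsa  (last char: 'a')
  sorted[20] = torsassafra$refrigera  (last char: 'a')
Last column: arssrrgaeirtfe$fosraa
Original string S is at sorted index 14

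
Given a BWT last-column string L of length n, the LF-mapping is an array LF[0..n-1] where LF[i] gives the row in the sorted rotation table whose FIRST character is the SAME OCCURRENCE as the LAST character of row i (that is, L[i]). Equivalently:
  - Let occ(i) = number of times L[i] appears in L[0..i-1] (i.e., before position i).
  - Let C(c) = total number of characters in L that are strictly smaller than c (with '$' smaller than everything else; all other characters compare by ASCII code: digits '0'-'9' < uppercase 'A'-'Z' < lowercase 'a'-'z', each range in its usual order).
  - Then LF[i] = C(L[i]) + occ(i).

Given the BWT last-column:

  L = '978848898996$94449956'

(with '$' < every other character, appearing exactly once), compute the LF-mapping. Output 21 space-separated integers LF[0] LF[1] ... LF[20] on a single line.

Char counts: '$':1, '4':4, '5':1, '6':2, '7':1, '8':5, '9':7
C (first-col start): C('$')=0, C('4')=1, C('5')=5, C('6')=6, C('7')=8, C('8')=9, C('9')=14
L[0]='9': occ=0, LF[0]=C('9')+0=14+0=14
L[1]='7': occ=0, LF[1]=C('7')+0=8+0=8
L[2]='8': occ=0, LF[2]=C('8')+0=9+0=9
L[3]='8': occ=1, LF[3]=C('8')+1=9+1=10
L[4]='4': occ=0, LF[4]=C('4')+0=1+0=1
L[5]='8': occ=2, LF[5]=C('8')+2=9+2=11
L[6]='8': occ=3, LF[6]=C('8')+3=9+3=12
L[7]='9': occ=1, LF[7]=C('9')+1=14+1=15
L[8]='8': occ=4, LF[8]=C('8')+4=9+4=13
L[9]='9': occ=2, LF[9]=C('9')+2=14+2=16
L[10]='9': occ=3, LF[10]=C('9')+3=14+3=17
L[11]='6': occ=0, LF[11]=C('6')+0=6+0=6
L[12]='$': occ=0, LF[12]=C('$')+0=0+0=0
L[13]='9': occ=4, LF[13]=C('9')+4=14+4=18
L[14]='4': occ=1, LF[14]=C('4')+1=1+1=2
L[15]='4': occ=2, LF[15]=C('4')+2=1+2=3
L[16]='4': occ=3, LF[16]=C('4')+3=1+3=4
L[17]='9': occ=5, LF[17]=C('9')+5=14+5=19
L[18]='9': occ=6, LF[18]=C('9')+6=14+6=20
L[19]='5': occ=0, LF[19]=C('5')+0=5+0=5
L[20]='6': occ=1, LF[20]=C('6')+1=6+1=7

Answer: 14 8 9 10 1 11 12 15 13 16 17 6 0 18 2 3 4 19 20 5 7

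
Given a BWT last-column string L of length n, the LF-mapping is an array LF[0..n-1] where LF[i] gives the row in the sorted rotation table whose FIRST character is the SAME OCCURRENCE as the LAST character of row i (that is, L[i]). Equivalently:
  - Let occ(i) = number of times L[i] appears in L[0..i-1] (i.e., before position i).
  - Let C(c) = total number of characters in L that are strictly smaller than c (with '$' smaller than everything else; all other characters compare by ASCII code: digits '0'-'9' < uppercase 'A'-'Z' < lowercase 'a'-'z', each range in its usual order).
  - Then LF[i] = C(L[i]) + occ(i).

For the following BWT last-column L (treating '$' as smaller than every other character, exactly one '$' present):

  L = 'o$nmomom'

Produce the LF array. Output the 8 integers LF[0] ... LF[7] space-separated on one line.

Char counts: '$':1, 'm':3, 'n':1, 'o':3
C (first-col start): C('$')=0, C('m')=1, C('n')=4, C('o')=5
L[0]='o': occ=0, LF[0]=C('o')+0=5+0=5
L[1]='$': occ=0, LF[1]=C('$')+0=0+0=0
L[2]='n': occ=0, LF[2]=C('n')+0=4+0=4
L[3]='m': occ=0, LF[3]=C('m')+0=1+0=1
L[4]='o': occ=1, LF[4]=C('o')+1=5+1=6
L[5]='m': occ=1, LF[5]=C('m')+1=1+1=2
L[6]='o': occ=2, LF[6]=C('o')+2=5+2=7
L[7]='m': occ=2, LF[7]=C('m')+2=1+2=3

Answer: 5 0 4 1 6 2 7 3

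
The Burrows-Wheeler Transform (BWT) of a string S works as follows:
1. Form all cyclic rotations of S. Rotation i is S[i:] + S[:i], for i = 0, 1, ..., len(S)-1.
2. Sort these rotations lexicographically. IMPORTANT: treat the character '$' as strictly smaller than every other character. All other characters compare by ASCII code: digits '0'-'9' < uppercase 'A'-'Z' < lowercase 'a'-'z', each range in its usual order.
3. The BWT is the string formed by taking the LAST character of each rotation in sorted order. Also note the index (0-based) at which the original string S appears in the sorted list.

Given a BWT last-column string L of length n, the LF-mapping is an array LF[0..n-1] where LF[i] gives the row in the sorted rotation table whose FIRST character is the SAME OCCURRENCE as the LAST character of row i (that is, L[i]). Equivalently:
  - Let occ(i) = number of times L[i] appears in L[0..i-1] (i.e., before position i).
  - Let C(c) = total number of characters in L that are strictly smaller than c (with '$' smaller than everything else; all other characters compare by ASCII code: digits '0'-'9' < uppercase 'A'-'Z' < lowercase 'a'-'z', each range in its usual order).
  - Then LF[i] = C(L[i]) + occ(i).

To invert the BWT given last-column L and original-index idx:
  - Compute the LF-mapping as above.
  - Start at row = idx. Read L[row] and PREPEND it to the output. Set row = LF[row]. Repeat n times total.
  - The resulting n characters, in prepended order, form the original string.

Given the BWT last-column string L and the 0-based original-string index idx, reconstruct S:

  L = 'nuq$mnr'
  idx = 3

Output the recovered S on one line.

LF mapping: 2 6 4 0 1 3 5
Walk LF starting at row 3, prepending L[row]:
  step 1: row=3, L[3]='$', prepend. Next row=LF[3]=0
  step 2: row=0, L[0]='n', prepend. Next row=LF[0]=2
  step 3: row=2, L[2]='q', prepend. Next row=LF[2]=4
  step 4: row=4, L[4]='m', prepend. Next row=LF[4]=1
  step 5: row=1, L[1]='u', prepend. Next row=LF[1]=6
  step 6: row=6, L[6]='r', prepend. Next row=LF[6]=5
  step 7: row=5, L[5]='n', prepend. Next row=LF[5]=3
Reversed output: nrumqn$

Answer: nrumqn$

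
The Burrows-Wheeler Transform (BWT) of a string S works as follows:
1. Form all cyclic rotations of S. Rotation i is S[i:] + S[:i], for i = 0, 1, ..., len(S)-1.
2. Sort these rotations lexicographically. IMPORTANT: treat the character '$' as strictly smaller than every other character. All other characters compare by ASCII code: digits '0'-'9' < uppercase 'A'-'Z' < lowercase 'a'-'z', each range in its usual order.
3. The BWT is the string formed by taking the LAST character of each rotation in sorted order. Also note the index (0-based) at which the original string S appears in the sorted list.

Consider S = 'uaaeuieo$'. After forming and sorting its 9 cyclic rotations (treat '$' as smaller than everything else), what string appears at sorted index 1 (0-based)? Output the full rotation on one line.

All 9 rotations (rotation i = S[i:]+S[:i]):
  rot[0] = uaaeuieo$
  rot[1] = aaeuieo$u
  rot[2] = aeuieo$ua
  rot[3] = euieo$uaa
  rot[4] = uieo$uaae
  rot[5] = ieo$uaaeu
  rot[6] = eo$uaaeui
  rot[7] = o$uaaeuie
  rot[8] = $uaaeuieo
Sorted (with $ < everything):
  sorted[0] = $uaaeuieo
  sorted[1] = aaeuieo$u
  sorted[2] = aeuieo$ua
  sorted[3] = eo$uaaeui
  sorted[4] = euieo$uaa
  sorted[5] = ieo$uaaeu
  sorted[6] = o$uaaeuie
  sorted[7] = uaaeuieo$
  sorted[8] = uieo$uaae
sorted[1] = aaeuieo$u

Answer: aaeuieo$u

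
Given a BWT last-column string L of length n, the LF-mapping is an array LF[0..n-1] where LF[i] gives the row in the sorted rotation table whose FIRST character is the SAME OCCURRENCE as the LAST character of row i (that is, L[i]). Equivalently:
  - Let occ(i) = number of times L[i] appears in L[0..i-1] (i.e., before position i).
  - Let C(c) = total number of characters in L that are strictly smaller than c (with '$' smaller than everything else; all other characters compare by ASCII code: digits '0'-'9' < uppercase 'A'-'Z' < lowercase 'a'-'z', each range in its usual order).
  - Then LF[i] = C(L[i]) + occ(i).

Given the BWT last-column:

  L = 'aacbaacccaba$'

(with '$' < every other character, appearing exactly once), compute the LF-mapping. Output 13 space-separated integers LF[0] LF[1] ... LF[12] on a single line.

Answer: 1 2 9 7 3 4 10 11 12 5 8 6 0

Derivation:
Char counts: '$':1, 'a':6, 'b':2, 'c':4
C (first-col start): C('$')=0, C('a')=1, C('b')=7, C('c')=9
L[0]='a': occ=0, LF[0]=C('a')+0=1+0=1
L[1]='a': occ=1, LF[1]=C('a')+1=1+1=2
L[2]='c': occ=0, LF[2]=C('c')+0=9+0=9
L[3]='b': occ=0, LF[3]=C('b')+0=7+0=7
L[4]='a': occ=2, LF[4]=C('a')+2=1+2=3
L[5]='a': occ=3, LF[5]=C('a')+3=1+3=4
L[6]='c': occ=1, LF[6]=C('c')+1=9+1=10
L[7]='c': occ=2, LF[7]=C('c')+2=9+2=11
L[8]='c': occ=3, LF[8]=C('c')+3=9+3=12
L[9]='a': occ=4, LF[9]=C('a')+4=1+4=5
L[10]='b': occ=1, LF[10]=C('b')+1=7+1=8
L[11]='a': occ=5, LF[11]=C('a')+5=1+5=6
L[12]='$': occ=0, LF[12]=C('$')+0=0+0=0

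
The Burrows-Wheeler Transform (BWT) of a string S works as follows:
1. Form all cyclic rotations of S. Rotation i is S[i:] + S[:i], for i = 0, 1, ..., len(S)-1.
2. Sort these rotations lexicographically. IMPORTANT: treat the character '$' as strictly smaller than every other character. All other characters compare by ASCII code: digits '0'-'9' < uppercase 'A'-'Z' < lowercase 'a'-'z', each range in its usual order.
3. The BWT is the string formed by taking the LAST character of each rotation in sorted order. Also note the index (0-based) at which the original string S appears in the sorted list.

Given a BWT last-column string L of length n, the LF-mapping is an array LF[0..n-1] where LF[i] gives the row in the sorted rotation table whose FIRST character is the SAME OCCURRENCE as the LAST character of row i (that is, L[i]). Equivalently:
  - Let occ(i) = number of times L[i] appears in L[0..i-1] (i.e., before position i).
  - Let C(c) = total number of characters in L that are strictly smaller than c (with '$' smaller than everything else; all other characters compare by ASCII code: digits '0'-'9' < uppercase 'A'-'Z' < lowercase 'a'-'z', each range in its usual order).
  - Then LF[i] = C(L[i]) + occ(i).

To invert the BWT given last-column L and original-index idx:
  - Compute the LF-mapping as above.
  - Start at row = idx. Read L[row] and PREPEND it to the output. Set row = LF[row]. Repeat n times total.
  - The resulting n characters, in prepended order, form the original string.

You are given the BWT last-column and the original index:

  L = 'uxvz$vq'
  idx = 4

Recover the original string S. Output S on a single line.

Answer: vxqzvu$

Derivation:
LF mapping: 2 5 3 6 0 4 1
Walk LF starting at row 4, prepending L[row]:
  step 1: row=4, L[4]='$', prepend. Next row=LF[4]=0
  step 2: row=0, L[0]='u', prepend. Next row=LF[0]=2
  step 3: row=2, L[2]='v', prepend. Next row=LF[2]=3
  step 4: row=3, L[3]='z', prepend. Next row=LF[3]=6
  step 5: row=6, L[6]='q', prepend. Next row=LF[6]=1
  step 6: row=1, L[1]='x', prepend. Next row=LF[1]=5
  step 7: row=5, L[5]='v', prepend. Next row=LF[5]=4
Reversed output: vxqzvu$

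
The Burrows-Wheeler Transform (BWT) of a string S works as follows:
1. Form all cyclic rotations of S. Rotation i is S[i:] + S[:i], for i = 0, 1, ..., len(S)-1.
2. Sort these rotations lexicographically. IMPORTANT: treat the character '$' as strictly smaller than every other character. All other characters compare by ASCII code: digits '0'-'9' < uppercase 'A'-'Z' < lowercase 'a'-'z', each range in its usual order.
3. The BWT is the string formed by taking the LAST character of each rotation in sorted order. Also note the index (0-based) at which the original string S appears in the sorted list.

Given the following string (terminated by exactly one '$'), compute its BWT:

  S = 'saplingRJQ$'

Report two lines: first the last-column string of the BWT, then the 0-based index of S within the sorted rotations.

All 11 rotations (rotation i = S[i:]+S[:i]):
  rot[0] = saplingRJQ$
  rot[1] = aplingRJQ$s
  rot[2] = plingRJQ$sa
  rot[3] = lingRJQ$sap
  rot[4] = ingRJQ$sapl
  rot[5] = ngRJQ$sapli
  rot[6] = gRJQ$saplin
  rot[7] = RJQ$sapling
  rot[8] = JQ$saplingR
  rot[9] = Q$saplingRJ
  rot[10] = $saplingRJQ
Sorted (with $ < everything):
  sorted[0] = $saplingRJQ  (last char: 'Q')
  sorted[1] = JQ$saplingR  (last char: 'R')
  sorted[2] = Q$saplingRJ  (last char: 'J')
  sorted[3] = RJQ$sapling  (last char: 'g')
  sorted[4] = aplingRJQ$s  (last char: 's')
  sorted[5] = gRJQ$saplin  (last char: 'n')
  sorted[6] = ingRJQ$sapl  (last char: 'l')
  sorted[7] = lingRJQ$sap  (last char: 'p')
  sorted[8] = ngRJQ$sapli  (last char: 'i')
  sorted[9] = plingRJQ$sa  (last char: 'a')
  sorted[10] = saplingRJQ$  (last char: '$')
Last column: QRJgsnlpia$
Original string S is at sorted index 10

Answer: QRJgsnlpia$
10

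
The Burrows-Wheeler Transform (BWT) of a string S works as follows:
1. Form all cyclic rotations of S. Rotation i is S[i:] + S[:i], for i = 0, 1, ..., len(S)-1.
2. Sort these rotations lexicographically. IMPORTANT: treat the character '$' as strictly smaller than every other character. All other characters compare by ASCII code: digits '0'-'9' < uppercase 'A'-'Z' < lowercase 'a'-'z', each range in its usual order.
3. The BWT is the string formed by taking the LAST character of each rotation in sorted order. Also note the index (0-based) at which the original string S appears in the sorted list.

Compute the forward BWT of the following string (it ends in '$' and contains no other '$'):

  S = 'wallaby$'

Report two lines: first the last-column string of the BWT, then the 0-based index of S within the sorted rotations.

Answer: ylwala$b
6

Derivation:
All 8 rotations (rotation i = S[i:]+S[:i]):
  rot[0] = wallaby$
  rot[1] = allaby$w
  rot[2] = llaby$wa
  rot[3] = laby$wal
  rot[4] = aby$wall
  rot[5] = by$walla
  rot[6] = y$wallab
  rot[7] = $wallaby
Sorted (with $ < everything):
  sorted[0] = $wallaby  (last char: 'y')
  sorted[1] = aby$wall  (last char: 'l')
  sorted[2] = allaby$w  (last char: 'w')
  sorted[3] = by$walla  (last char: 'a')
  sorted[4] = laby$wal  (last char: 'l')
  sorted[5] = llaby$wa  (last char: 'a')
  sorted[6] = wallaby$  (last char: '$')
  sorted[7] = y$wallab  (last char: 'b')
Last column: ylwala$b
Original string S is at sorted index 6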